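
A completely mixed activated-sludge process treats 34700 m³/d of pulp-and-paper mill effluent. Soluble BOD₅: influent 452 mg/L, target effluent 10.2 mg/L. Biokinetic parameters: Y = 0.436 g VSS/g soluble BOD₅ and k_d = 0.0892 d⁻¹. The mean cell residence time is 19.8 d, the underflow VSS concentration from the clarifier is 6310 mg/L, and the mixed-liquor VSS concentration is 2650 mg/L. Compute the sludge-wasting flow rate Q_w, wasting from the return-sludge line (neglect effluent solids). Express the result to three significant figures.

Q_w ≈ 383 m³/d

Rearranging the biomass balance for a CMAS with decay, V = Y·Q·ΔS·θ_c / [X·(1+k_d θ_c)] = 0.436 × 34700 × (452 − 10.2) × 19.8 / [2650 × (1 + 0.0892 × 19.8)] = 1.32×10^8 / 7330 = 18054 m³.
Wasting from the return line (neglecting effluent solids): Q_w = V·X / (θ_c·X_r) = 18054 × 2650 / (19.8 × 6310) = 382.9 m³/d.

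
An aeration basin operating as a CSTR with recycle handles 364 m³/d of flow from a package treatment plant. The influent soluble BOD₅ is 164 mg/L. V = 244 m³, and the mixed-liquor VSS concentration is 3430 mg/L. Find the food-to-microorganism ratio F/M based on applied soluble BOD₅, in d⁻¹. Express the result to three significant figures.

Food-to-microorganism ratio F/M = Q S₀ / (V X) = 364 × 164 / (244.0 × 3430) = 0.07133 d⁻¹.

F/M ≈ 0.0713 d⁻¹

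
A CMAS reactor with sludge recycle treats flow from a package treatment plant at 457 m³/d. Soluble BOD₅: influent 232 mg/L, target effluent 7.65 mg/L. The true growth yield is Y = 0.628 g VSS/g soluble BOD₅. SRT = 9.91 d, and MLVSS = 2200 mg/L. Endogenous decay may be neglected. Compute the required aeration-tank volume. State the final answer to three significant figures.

Biomass mass balance (decay neglected): V·X = Y·Q·(S₀ − S)·θ_c, so V = 0.628 × 457 × (232 − 7.65) × 9.91 / 2200 = 290.0 m³.

V ≈ 290 m³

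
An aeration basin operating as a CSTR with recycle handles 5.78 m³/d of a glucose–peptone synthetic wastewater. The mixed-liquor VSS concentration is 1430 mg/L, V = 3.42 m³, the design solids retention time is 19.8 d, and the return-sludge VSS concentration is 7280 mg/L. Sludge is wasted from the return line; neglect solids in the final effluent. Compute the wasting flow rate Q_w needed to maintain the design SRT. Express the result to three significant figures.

Q_w = (V·X)/(θ_c X_r) = 3.420 × 1430 / (19.8 × 7280) = 0.03393 m³/d.

Q_w ≈ 0.0339 m³/d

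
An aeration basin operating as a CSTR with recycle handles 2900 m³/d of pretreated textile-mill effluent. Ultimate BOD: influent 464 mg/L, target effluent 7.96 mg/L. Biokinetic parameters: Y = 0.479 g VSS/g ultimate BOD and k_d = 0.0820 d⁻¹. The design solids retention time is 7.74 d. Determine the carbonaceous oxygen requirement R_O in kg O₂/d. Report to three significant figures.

R_O ≈ 772 kg O₂/d

Correct the yield for decay: Y_obs = Y/(1 + k_d θ_c) = 0.479 / (1 + 0.0820 × 7.74) = 0.479 / 1.635 = 0.2930.
Mass of ultimate BOD removed per day: Q(S₀ − S) = 2900 × 456.0 g/m³ = 1323 kg/d.
Biomass synthesised: P_X = Y_obs × 1323 = 387.5 kg VSS/d.
Carbonaceous O₂ demand = substrate oxidised − cell-mass equivalent = 1323 − 1.42 × 387.5 = 772.2 kg O₂/d.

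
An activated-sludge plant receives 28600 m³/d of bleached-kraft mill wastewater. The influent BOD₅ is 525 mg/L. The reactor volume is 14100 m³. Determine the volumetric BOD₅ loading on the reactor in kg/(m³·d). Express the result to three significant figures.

L_v ≈ 1.06 kg BOD₅/(m³·d)

Applied BOD₅ load per unit volume = Q·S₀/V = (28600 × 525/1000)/14100 = 1.065 kg BOD₅·m⁻³·d⁻¹.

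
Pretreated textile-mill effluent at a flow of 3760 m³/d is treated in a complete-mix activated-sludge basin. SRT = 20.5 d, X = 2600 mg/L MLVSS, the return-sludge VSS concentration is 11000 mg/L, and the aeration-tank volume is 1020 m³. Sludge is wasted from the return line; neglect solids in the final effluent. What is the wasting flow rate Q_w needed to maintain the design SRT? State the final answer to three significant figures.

Q_w ≈ 11.8 m³/d

Q_w = (V·X)/(θ_c X_r) = 1020 × 2600 / (20.5 × 11000) = 11.76 m³/d.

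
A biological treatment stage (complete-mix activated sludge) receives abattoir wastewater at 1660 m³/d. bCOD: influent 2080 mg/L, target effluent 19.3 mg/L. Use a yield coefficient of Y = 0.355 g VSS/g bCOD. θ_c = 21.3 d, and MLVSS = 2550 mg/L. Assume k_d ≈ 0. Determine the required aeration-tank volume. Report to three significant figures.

V·X = Y·Q·ΔS·θ_c gives V = 0.355 × 1660 × (2080 − 19.3) × 21.3 / 2550 = 10144 m³.

V ≈ 10100 m³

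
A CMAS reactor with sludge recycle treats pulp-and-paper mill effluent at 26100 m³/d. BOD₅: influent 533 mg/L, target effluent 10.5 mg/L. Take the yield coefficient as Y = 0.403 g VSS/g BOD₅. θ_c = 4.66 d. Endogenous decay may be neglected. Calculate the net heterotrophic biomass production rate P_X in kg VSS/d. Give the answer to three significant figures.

No decay correction is needed, so Y_obs = Y = 0.403.
Substrate removed = Q·(S₀ − S) = 26100 m³/d × (533 − 10.5) g/m³ = 1.36×10^7 g/d = 13637 kg/d.
P_X = Y_obs · Q(S₀ − S) = 0.4030 × 13637 = 5496 kg VSS/d.

P_X ≈ 5500 kg VSS/d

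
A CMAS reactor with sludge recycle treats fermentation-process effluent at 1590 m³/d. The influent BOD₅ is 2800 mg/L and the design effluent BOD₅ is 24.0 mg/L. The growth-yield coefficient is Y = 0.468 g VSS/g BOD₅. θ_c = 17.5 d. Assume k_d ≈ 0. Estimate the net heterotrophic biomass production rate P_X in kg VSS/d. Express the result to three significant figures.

No decay correction is needed, so Y_obs = Y = 0.468.
Q·(S₀ − S) = 1590 × (2800 − 24.0) × 10⁻³ = 4414 kg/d removed.
Net biomass production P_X = Y_obs × Q·(S₀ − S) = 0.4680 × 4414 = 2066 kg VSS/d.

P_X ≈ 2070 kg VSS/d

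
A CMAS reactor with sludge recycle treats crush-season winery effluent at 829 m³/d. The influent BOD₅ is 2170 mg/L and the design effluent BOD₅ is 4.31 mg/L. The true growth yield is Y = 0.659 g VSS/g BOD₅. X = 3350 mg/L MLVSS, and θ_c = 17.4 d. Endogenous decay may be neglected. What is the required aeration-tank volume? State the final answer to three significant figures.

V ≈ 6150 m³

With k_d = 0 the design equation reduces to V = Y Q (S₀−S) θ_c / X = 0.659 × 829 × (2170 − 4.31) × 17.4 / 3350 = 6145 m³.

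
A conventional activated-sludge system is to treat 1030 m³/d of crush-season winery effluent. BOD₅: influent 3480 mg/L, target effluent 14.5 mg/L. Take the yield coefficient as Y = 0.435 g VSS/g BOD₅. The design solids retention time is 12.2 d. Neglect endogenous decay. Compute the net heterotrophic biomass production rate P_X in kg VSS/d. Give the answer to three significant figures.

P_X ≈ 1550 kg VSS/d

With endogenous decay neglected, the observed yield equals the true yield: Y_obs = Y = 0.435 g VSS/g BOD₅.
Substrate removed = Q·(S₀ − S) = 1030 m³/d × (3480 − 14.5) g/m³ = 3.57×10^6 g/d = 3569 kg/d.
Net biomass production P_X = Y_obs × Q·(S₀ − S) = 0.4350 × 3569 = 1553 kg VSS/d.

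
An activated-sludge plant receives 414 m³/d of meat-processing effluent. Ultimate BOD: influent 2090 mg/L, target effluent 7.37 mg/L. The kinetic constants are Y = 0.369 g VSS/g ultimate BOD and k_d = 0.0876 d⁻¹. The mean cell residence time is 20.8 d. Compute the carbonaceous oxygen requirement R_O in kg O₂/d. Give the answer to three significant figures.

Y_obs = Y / (1 + k_d θ_c) = 0.369 / (1 + 0.0876 × 20.8) = 0.369 / 2.822 = 0.1308.
Q·(S₀ − S) = 414 × (2090 − 7.37) × 10⁻³ = 862.2 kg/d removed.
P_X = Y_obs·Q·(S₀ − S) = 0.1308 × 862.2 = 112.7 kg VSS/d.
R_O = Q·(S₀ − S) − 1.42·P_X = 862.2 − 1.42 × 112.7 = 702.1 kg O₂/d.

R_O ≈ 702 kg O₂/d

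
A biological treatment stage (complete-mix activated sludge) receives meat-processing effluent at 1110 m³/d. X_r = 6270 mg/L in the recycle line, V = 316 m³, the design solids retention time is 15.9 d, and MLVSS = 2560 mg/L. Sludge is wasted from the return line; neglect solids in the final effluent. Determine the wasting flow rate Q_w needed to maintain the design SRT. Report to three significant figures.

Q_w ≈ 8.11 m³/d

Wasting from the return line (neglecting effluent solids): Q_w = V·X / (θ_c·X_r) = 316.0 × 2560 / (15.9 × 6270) = 8.115 m³/d.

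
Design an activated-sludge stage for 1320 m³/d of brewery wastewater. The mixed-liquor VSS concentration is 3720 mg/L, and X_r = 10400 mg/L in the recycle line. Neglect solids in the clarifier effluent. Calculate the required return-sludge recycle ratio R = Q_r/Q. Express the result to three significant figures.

Mass balance around the secondary clarifier (neglecting effluent solids): R = X / (X_r − X) = 3720 / (10400 − 3720) = 0.5569.

R ≈ 0.557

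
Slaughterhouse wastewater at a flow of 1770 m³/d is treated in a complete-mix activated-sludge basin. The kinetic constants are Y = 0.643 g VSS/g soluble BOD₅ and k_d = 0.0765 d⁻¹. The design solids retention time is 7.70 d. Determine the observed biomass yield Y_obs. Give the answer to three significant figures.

Y_obs ≈ 0.405 g VSS/g soluble BOD₅

Observed yield with endogenous decay: Y_obs = Y / (1 + k_d·θ_c) = 0.643 / (1 + 0.0765 × 7.70) = 0.643 / 1.589 = 0.4046 g VSS/g soluble BOD₅.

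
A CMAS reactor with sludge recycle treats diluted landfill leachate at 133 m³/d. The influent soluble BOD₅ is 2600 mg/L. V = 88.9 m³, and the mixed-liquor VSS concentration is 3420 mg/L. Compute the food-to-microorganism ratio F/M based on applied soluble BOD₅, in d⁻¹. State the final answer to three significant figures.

F/M = Q·S₀ / (V·X) = 133 × 2600 / (88.90 × 3420) = 1.137 g soluble BOD₅·(g VSS·d)⁻¹.

F/M ≈ 1.14 d⁻¹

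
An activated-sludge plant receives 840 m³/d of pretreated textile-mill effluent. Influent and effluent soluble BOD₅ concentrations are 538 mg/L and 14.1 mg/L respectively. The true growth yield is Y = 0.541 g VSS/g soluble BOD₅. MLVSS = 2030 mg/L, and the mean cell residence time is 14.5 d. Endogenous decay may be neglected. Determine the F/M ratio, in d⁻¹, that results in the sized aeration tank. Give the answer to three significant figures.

F/M ≈ 0.131 d⁻¹

With k_d = 0 the design equation reduces to V = Y Q (S₀−S) θ_c / X = 0.541 × 840 × (538 − 14.1) × 14.5 / 2030 = 1701 m³.
F/M = Q·S₀ / (V·X) = 840 × 538 / (1701 × 2030) = 0.1309 g soluble BOD₅·(g VSS·d)⁻¹.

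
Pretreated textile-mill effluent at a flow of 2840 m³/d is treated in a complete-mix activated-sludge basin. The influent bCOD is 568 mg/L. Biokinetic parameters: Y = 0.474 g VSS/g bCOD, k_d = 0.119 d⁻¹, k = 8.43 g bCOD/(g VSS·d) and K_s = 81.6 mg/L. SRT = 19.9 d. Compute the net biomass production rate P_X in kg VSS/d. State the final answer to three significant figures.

P_X ≈ 226 kg VSS/d

From the Monod/SRT balance for a CMAS, S = K_s·(1+k_d θ_c)/[θ_c·(Y k − k_d) − 1] = 81.6 × (1 + 0.119 × 19.9) / [19.9 × (0.474 × 8.43 − 0.119) − 1] = 274.8 / 76.15 = 3.609 mg/L.
Observed yield with endogenous decay: Y_obs = Y / (1 + k_d·θ_c) = 0.474 / (1 + 0.119 × 19.9) = 0.474 / 3.368 = 0.1407 g VSS/g bCOD.
Mass of bCOD removed per day: Q(S₀ − S) = 2840 × 564.4 g/m³ = 1603 kg/d.
Biomass produced: P_X = Y_obs·Q·ΔS = 0.1407 × 1603 ≈ 225.6 kg VSS/d.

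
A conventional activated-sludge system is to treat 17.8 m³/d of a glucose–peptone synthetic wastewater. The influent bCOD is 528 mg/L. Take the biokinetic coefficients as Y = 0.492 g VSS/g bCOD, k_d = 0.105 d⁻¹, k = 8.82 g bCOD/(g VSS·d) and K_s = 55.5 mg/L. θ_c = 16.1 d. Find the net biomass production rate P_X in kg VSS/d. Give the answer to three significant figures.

P_X ≈ 1.71 kg VSS/d

Effluent substrate depends only on kinetics and SRT: S = K_s(1 + k_d θ_c) / [θ_c(Yk − k_d) − 1] = 55.5 × (1 + 0.105 × 16.1) / [16.1 × (0.492 × 8.82 − 0.105) − 1] = 149.3 / 67.17 = 2.223 mg/L.
The observed yield is Y_obs = Y/(1 + k_d·θ_c) = 0.492 / (1 + 0.105 × 16.1) = 0.492 / 2.691 = 0.1829 g VSS per g bCOD removed.
Q·(S₀ − S) = 17.8 × (528 − 2.22) × 10⁻³ = 9.359 kg/d removed.
P_X = Y_obs · Q(S₀ − S) = 0.1829 × 9.359 = 1.711 kg VSS/d.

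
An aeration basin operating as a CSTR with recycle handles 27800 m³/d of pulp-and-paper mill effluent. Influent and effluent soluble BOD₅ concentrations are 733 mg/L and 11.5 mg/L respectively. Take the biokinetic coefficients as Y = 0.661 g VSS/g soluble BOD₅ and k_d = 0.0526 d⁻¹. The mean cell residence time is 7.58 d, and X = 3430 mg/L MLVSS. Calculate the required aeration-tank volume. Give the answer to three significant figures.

V ≈ 20900 m³

From the SRT design equation V = Y Q (S₀−S) θ_c / [X (1 + k_d θ_c)] = 0.661 × 27800 × (733 − 11.5) × 7.58 / [3430 × (1 + 0.0526 × 7.58)] = 1×10^8 / 4798 = 20947 m³.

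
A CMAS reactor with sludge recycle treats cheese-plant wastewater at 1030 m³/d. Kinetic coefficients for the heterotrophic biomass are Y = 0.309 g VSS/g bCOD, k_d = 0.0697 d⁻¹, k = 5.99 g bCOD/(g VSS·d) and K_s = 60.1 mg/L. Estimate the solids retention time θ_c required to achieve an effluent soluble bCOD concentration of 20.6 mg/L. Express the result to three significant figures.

θ_c ≈ 2.48 d

Specific growth rate at S = 20.6 mg/L: μ = YkS/(K_s+S) = 0.309·5.99·20.6/(60.1+20.6) = 0.4725 d⁻¹.
θ_c = 1/(μ − k_d) = 1/(0.4725 − 0.0697) = 1/0.4028 = 2.483 d.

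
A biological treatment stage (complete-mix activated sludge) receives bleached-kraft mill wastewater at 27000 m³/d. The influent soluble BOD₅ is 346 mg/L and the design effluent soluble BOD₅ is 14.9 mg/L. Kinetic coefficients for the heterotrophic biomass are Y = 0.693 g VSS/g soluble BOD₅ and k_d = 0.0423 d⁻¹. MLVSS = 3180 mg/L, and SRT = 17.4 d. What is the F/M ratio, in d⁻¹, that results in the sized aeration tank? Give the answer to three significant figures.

F/M ≈ 0.150 d⁻¹

Rearranging the biomass balance for a CMAS with decay, V = Y·Q·ΔS·θ_c / [X·(1+k_d θ_c)] = 0.693 × 27000 × (346 − 14.9) × 17.4 / [3180 × (1 + 0.0423 × 17.4)] = 1.08×10^8 / 5521 = 19526 m³.
Food-to-microorganism ratio F/M = Q S₀ / (V X) = 27000 × 346 / (19526 × 3180) = 0.1504 d⁻¹.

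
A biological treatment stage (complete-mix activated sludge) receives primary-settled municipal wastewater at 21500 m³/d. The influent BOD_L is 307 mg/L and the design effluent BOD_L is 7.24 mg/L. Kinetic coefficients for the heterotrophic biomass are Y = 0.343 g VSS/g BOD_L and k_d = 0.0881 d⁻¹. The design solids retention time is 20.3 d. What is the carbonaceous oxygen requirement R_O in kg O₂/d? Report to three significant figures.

Observed yield with endogenous decay: Y_obs = Y / (1 + k_d·θ_c) = 0.343 / (1 + 0.0881 × 20.3) = 0.343 / 2.788 = 0.1230 g VSS/g BOD_L.
Q·(S₀ − S) = 21500 × (307 − 7.24) × 10⁻³ = 6445 kg/d removed.
Net sludge production P_X = 0.1230 × 6445 = 792.8 kg VSS/d.
R_O = Q·(S₀ − S) − 1.42·P_X = 6445 − 1.42 × 792.8 = 5319 kg O₂/d.

R_O ≈ 5320 kg O₂/d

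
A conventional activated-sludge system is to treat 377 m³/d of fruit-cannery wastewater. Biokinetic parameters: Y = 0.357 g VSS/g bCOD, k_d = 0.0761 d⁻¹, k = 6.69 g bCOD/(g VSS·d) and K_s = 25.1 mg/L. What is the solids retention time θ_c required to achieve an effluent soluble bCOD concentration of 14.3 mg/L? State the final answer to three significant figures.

θ_c ≈ 1.26 d

From 1/θ_c = Y·k·S/(K_s + S) − k_d: Y·k·S/(K_s+S) = 0.357 × 6.69 × 14.3 / (25.1 + 14.3) = 0.8668 d⁻¹.
Then 1/θ_c = μ − k_d = 0.8668 − 0.0761 = 0.7907 d⁻¹, giving θ_c = 1.265 d.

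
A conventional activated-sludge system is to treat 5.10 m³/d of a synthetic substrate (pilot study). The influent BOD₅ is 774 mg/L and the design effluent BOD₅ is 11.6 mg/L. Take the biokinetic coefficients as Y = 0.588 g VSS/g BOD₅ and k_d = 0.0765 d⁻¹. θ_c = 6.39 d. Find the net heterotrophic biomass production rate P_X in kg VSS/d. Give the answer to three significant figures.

P_X ≈ 1.54 kg VSS/d

Correct the yield for decay: Y_obs = Y/(1 + k_d θ_c) = 0.588 / (1 + 0.0765 × 6.39) = 0.588 / 1.489 = 0.3949.
Q·(S₀ − S) = 5.10 × (774 − 11.6) × 10⁻³ = 3.888 kg/d removed.
P_X = Y_obs · Q(S₀ − S) = 0.3949 × 3.888 = 1.536 kg VSS/d.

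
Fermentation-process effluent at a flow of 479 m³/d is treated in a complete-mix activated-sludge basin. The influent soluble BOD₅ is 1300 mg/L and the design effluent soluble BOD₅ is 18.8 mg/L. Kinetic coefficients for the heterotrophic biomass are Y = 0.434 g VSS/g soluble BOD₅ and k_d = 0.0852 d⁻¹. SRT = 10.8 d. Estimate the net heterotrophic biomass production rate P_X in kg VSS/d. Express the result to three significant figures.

The observed yield is Y_obs = Y/(1 + k_d·θ_c) = 0.434 / (1 + 0.0852 × 10.8) = 0.434 / 1.920 = 0.2260 g VSS per g soluble BOD₅ removed.
Mass of soluble BOD₅ removed per day: Q(S₀ − S) = 479 × 1281 g/m³ = 613.7 kg/d.
So the net sludge growth is P_X = 0.2260 × 613.7 = 138.7 kg VSS/d.

P_X ≈ 139 kg VSS/d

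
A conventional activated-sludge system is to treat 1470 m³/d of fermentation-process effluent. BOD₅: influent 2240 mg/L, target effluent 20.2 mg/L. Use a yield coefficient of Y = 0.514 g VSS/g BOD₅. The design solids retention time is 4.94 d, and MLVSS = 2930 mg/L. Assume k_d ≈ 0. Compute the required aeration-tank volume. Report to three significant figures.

V ≈ 2830 m³

Biomass mass balance (decay neglected): V·X = Y·Q·(S₀ − S)·θ_c, so V = 0.514 × 1470 × (2240 − 20.2) × 4.94 / 2930 = 2828 m³.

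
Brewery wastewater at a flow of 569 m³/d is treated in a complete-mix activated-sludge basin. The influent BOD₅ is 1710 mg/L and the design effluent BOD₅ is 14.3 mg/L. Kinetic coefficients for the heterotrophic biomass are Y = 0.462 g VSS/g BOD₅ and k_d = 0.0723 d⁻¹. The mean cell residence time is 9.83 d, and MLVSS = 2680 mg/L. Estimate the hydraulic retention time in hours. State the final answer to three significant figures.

Rearranging the biomass balance for a CMAS with decay, V = Y·Q·ΔS·θ_c / [X·(1+k_d θ_c)] = 0.462 × 569 × (1710 − 14.3) × 9.83 / [2680 × (1 + 0.0723 × 9.83)] = 4.38×10^6 / 4585 = 955.8 m³.
Hydraulic retention time τ = V/Q = 955.8 / 569 = 1.680 d = 40.31 h.

τ ≈ 40.3 h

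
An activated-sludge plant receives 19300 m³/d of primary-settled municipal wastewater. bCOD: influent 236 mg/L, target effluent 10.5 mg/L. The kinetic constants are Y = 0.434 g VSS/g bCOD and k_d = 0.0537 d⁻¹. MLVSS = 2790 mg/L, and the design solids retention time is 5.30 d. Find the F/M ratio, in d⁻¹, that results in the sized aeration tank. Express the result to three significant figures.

F/M ≈ 0.584 d⁻¹

Steady-state biomass mass balance: V·X·(1 + k_d·θ_c) = Y·Q·(S₀ − S)·θ_c, so V = 0.434 × 19300 × (236 − 10.5) × 5.30 / [2790 × (1 + 0.0537 × 5.30)] = 1×10^7 / 3584 = 2793 m³.
F/M = applied load / biomass = Q·S₀/(V·X) = 19300 × 236 / (2793 × 2790) = 0.5845 d⁻¹.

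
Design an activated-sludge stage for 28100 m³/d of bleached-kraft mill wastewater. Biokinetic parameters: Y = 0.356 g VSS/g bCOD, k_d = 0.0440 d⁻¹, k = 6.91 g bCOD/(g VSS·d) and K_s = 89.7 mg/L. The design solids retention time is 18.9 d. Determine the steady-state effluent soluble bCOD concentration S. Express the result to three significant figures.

S ≈ 3.68 mg/L

From the Monod/SRT balance for a CMAS, S = K_s·(1+k_d θ_c)/[θ_c·(Y k − k_d) − 1] = 89.7 × (1 + 0.0440 × 18.9) / [18.9 × (0.356 × 6.91 − 0.0440) − 1] = 164.3 / 44.66 = 3.679 mg/L.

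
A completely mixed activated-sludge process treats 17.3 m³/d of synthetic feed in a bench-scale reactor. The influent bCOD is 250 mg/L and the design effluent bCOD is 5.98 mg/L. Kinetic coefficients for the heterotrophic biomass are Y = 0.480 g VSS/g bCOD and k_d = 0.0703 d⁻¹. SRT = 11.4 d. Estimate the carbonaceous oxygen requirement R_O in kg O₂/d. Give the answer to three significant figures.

R_O ≈ 2.62 kg O₂/d

Observed yield with endogenous decay: Y_obs = Y / (1 + k_d·θ_c) = 0.480 / (1 + 0.0703 × 11.4) = 0.480 / 1.801 = 0.2665 g VSS/g bCOD.
ΔS = 250 − 5.98 = 244.0 mg/L, so the substrate removal rate is 17.3 × 244.0/1000 = 4.222 kg bCOD/d.
Biomass synthesised: P_X = Y_obs × 4.222 = 1.125 kg VSS/d.
Carbonaceous O₂ demand = substrate oxidised − cell-mass equivalent = 4.222 − 1.42 × 1.125 = 2.624 kg O₂/d.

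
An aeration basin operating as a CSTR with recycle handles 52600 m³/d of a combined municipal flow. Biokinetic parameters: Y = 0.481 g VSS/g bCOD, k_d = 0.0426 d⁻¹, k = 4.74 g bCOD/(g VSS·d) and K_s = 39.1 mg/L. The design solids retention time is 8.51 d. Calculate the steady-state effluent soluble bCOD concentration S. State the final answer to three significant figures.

From the Monod/SRT balance for a CMAS, S = K_s·(1+k_d θ_c)/[θ_c·(Y k − k_d) − 1] = 39.1 × (1 + 0.0426 × 8.51) / [8.51 × (0.481 × 4.74 − 0.0426) − 1] = 53.27 / 18.04 = 2.953 mg/L.

S ≈ 2.95 mg/L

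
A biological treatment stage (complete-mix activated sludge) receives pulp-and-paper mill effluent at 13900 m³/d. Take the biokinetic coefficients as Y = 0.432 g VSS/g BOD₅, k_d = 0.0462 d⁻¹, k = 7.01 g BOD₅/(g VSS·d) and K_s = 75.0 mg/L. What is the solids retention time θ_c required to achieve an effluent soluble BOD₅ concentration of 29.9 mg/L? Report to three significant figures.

From 1/θ_c = Y·k·S/(K_s + S) − k_d: Y·k·S/(K_s+S) = 0.432 × 7.01 × 29.9 / (75.0 + 29.9) = 0.8632 d⁻¹.
1/θ_c = 0.8632 − 0.0462 = 0.8170 d⁻¹, so θ_c = 1.224 d.

θ_c ≈ 1.22 d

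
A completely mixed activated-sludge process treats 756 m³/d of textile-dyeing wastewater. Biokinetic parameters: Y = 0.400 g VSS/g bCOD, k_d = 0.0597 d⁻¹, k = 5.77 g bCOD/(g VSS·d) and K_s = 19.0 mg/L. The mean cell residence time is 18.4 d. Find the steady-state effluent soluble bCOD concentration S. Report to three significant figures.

Effluent substrate depends only on kinetics and SRT: S = K_s(1 + k_d θ_c) / [θ_c(Yk − k_d) − 1] = 19.0 × (1 + 0.0597 × 18.4) / [18.4 × (0.400 × 5.77 − 0.0597) − 1] = 39.87 / 40.37 = 0.9877 mg/L.

S ≈ 0.988 mg/L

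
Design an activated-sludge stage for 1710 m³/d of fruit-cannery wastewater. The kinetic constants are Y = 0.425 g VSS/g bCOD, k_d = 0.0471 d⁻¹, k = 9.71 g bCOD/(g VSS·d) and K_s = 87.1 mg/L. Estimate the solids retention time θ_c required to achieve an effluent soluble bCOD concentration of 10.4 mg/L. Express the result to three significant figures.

θ_c ≈ 2.54 d

From 1/θ_c = Y·k·S/(K_s + S) − k_d: Y·k·S/(K_s+S) = 0.425 × 9.71 × 10.4 / (87.1 + 10.4) = 0.4402 d⁻¹.
1/θ_c = 0.4402 − 0.0471 = 0.3931 d⁻¹, so θ_c = 2.544 d.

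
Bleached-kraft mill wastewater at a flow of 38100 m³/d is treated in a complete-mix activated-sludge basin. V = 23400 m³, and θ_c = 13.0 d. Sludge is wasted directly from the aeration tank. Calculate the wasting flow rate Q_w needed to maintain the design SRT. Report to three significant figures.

Q_w ≈ 1800 m³/d

Wasting from the aeration tank: Q_w = V / θ_c = 23400 / 13.0 = 1800 m³/d.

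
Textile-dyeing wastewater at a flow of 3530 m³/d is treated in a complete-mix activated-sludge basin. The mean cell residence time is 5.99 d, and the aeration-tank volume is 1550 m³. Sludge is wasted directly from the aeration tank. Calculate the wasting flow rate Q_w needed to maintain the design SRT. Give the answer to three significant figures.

Q_w ≈ 259 m³/d

For wasting at MLVSS concentration, Q_w = V/θ_c = 1550/5.99 = 258.8 m³/d.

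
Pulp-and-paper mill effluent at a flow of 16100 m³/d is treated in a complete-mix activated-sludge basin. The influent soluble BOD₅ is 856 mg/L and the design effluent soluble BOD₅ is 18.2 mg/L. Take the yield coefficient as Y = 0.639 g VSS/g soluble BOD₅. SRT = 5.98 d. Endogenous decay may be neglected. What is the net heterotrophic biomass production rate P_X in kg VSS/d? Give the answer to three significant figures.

No decay correction is needed, so Y_obs = Y = 0.639.
ΔS = 856 − 18.2 = 837.8 mg/L, so the substrate removal rate is 16100 × 837.8/1000 = 13489 kg soluble BOD₅/d.
Net biomass production P_X = Y_obs × Q·(S₀ − S) = 0.6390 × 13489 = 8619 kg VSS/d.

P_X ≈ 8620 kg VSS/d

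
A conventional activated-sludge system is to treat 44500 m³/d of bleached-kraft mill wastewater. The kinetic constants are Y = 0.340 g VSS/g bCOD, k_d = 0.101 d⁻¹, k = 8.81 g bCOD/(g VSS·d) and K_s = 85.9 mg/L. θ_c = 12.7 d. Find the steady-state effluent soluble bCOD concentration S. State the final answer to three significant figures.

S ≈ 5.48 mg/L

From the Monod/SRT balance for a CMAS, S = K_s·(1+k_d θ_c)/[θ_c·(Y k − k_d) − 1] = 85.9 × (1 + 0.101 × 12.7) / [12.7 × (0.340 × 8.81 − 0.101) − 1] = 196.1 / 35.76 = 5.484 mg/L.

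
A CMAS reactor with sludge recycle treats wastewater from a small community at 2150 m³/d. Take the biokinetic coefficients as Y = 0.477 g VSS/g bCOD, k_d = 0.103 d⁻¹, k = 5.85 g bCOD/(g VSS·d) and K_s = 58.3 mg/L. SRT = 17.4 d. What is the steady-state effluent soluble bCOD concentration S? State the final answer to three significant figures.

From the Monod/SRT balance for a CMAS, S = K_s·(1+k_d θ_c)/[θ_c·(Y k − k_d) − 1] = 58.3 × (1 + 0.103 × 17.4) / [17.4 × (0.477 × 5.85 − 0.103) − 1] = 162.8 / 45.76 = 3.557 mg/L.

S ≈ 3.56 mg/L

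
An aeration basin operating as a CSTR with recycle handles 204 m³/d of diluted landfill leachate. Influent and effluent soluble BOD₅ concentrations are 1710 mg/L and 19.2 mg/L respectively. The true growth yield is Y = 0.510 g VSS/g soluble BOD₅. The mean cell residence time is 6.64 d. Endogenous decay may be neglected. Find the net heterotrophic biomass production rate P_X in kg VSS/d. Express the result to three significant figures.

P_X ≈ 176 kg VSS/d

With endogenous decay neglected, the observed yield equals the true yield: Y_obs = Y = 0.510 g VSS/g soluble BOD₅.
ΔS = 1710 − 19.2 = 1691 mg/L, so the substrate removal rate is 204 × 1691/1000 = 344.9 kg soluble BOD₅/d.
Net biomass production P_X = Y_obs × Q·(S₀ − S) = 0.5100 × 344.9 = 175.9 kg VSS/d.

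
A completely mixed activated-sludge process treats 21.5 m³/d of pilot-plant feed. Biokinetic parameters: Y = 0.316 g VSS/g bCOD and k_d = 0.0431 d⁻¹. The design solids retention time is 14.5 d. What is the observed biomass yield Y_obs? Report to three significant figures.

Correct the yield for decay: Y_obs = Y/(1 + k_d θ_c) = 0.316 / (1 + 0.0431 × 14.5) = 0.316 / 1.625 = 0.1945.

Y_obs ≈ 0.194 g VSS/g bCOD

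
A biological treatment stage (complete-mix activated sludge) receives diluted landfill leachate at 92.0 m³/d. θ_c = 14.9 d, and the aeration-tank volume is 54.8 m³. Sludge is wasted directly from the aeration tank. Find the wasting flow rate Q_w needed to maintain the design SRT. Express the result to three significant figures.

Wasting from the aeration tank: Q_w = V / θ_c = 54.80 / 14.9 = 3.678 m³/d.

Q_w ≈ 3.68 m³/d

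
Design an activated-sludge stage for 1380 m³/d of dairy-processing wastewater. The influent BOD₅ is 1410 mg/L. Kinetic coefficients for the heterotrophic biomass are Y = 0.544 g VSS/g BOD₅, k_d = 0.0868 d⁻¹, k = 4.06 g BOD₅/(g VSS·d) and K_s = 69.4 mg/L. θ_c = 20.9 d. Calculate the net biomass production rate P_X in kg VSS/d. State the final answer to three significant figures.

From the Monod/SRT balance for a CMAS, S = K_s·(1+k_d θ_c)/[θ_c·(Y k − k_d) − 1] = 69.4 × (1 + 0.0868 × 20.9) / [20.9 × (0.544 × 4.06 − 0.0868) − 1] = 195.3 / 43.35 = 4.506 mg/L.
Y_obs = Y / (1 + k_d θ_c) = 0.544 / (1 + 0.0868 × 20.9) = 0.544 / 2.814 = 0.1933.
Mass of BOD₅ removed per day: Q(S₀ − S) = 1380 × 1405 g/m³ = 1940 kg/d.
Biomass produced: P_X = Y_obs·Q·ΔS = 0.1933 × 1940 ≈ 374.9 kg VSS/d.

P_X ≈ 375 kg VSS/d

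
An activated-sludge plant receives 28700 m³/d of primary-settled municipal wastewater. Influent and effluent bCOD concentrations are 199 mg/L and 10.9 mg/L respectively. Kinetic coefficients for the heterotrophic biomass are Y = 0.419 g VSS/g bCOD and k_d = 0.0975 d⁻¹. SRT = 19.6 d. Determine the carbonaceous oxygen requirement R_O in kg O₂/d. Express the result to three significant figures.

Observed yield with endogenous decay: Y_obs = Y / (1 + k_d·θ_c) = 0.419 / (1 + 0.0975 × 19.6) = 0.419 / 2.911 = 0.1439 g VSS/g bCOD.
Mass of bCOD removed per day: Q(S₀ − S) = 28700 × 188.1 g/m³ = 5398 kg/d.
P_X = Y_obs·Q·(S₀ − S) = 0.1439 × 5398 = 777.0 kg VSS/d.
R_O = Q·ΔS − 1.42 P_X = 5398 − 1103 = 4295 kg O₂/d.

R_O ≈ 4300 kg O₂/d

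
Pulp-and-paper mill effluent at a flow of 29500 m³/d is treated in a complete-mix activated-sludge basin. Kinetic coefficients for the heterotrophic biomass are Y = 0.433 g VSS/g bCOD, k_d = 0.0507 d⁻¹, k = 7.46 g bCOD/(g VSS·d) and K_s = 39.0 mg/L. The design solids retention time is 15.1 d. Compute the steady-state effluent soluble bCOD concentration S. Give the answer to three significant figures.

From the Monod/SRT balance for a CMAS, S = K_s·(1+k_d θ_c)/[θ_c·(Y k − k_d) − 1] = 39.0 × (1 + 0.0507 × 15.1) / [15.1 × (0.433 × 7.46 − 0.0507) − 1] = 68.86 / 47.01 = 1.465 mg/L.

S ≈ 1.46 mg/L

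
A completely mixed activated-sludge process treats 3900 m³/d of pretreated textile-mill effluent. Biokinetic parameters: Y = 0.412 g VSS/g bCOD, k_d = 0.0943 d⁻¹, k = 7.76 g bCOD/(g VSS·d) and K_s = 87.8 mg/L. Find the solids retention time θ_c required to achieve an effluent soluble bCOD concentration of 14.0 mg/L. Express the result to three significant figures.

Specific growth rate at S = 14.0 mg/L: μ = YkS/(K_s+S) = 0.412·7.76·14.0/(87.8+14.0) = 0.4397 d⁻¹.
θ_c = 1/(μ − k_d) = 1/(0.4397 − 0.0943) = 1/0.3454 = 2.895 d.

θ_c ≈ 2.90 d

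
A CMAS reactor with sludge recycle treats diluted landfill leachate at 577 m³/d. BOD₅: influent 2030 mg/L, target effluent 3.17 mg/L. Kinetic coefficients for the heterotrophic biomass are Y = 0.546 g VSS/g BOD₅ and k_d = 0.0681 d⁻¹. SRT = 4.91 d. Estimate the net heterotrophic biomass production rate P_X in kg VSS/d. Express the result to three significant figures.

P_X ≈ 479 kg VSS/d

The observed yield is Y_obs = Y/(1 + k_d·θ_c) = 0.546 / (1 + 0.0681 × 4.91) = 0.546 / 1.334 = 0.4092 g VSS per g BOD₅ removed.
Q·(S₀ − S) = 577 × (2030 − 3.17) × 10⁻³ = 1169 kg/d removed.
Net biomass production P_X = Y_obs × Q·(S₀ − S) = 0.4092 × 1169 = 478.5 kg VSS/d.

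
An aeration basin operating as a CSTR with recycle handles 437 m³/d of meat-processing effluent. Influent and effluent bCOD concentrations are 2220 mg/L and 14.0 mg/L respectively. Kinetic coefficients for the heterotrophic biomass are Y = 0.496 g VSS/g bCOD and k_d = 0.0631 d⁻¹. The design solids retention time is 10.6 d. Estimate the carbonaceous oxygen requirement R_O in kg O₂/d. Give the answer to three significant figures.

R_O ≈ 557 kg O₂/d

Observed yield with endogenous decay: Y_obs = Y / (1 + k_d·θ_c) = 0.496 / (1 + 0.0631 × 10.6) = 0.496 / 1.669 = 0.2972 g VSS/g bCOD.
Q·(S₀ − S) = 437 × (2220 − 14.0) × 10⁻³ = 964.0 kg/d removed.
Net sludge production P_X = 0.2972 × 964.0 = 286.5 kg VSS/d.
R_O = Q·ΔS − 1.42 P_X = 964.0 − 406.9 = 557.2 kg O₂/d.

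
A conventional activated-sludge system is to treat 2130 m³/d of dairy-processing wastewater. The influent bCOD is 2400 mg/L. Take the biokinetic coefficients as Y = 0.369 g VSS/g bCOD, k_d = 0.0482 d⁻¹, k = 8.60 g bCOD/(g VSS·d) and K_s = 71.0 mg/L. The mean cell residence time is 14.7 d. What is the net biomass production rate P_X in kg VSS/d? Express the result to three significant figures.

P_X ≈ 1100 kg VSS/d

Effluent substrate depends only on kinetics and SRT: S = K_s(1 + k_d θ_c) / [θ_c(Yk − k_d) − 1] = 71.0 × (1 + 0.0482 × 14.7) / [14.7 × (0.369 × 8.60 − 0.0482) − 1] = 121.3 / 44.94 = 2.699 mg/L.
Observed yield with endogenous decay: Y_obs = Y / (1 + k_d·θ_c) = 0.369 / (1 + 0.0482 × 14.7) = 0.369 / 1.709 = 0.2160 g VSS/g bCOD.
Substrate removed = Q·(S₀ − S) = 2130 m³/d × (2400 − 2.70) g/m³ = 5.11×10^6 g/d = 5106 kg/d.
P_X = Y_obs · Q(S₀ − S) = 0.2160 × 5106 = 1103 kg VSS/d.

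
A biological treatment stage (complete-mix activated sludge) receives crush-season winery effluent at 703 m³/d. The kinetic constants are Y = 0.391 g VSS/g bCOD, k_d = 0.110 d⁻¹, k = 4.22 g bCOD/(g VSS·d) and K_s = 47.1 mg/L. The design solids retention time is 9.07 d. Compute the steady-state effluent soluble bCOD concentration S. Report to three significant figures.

S ≈ 7.26 mg/L

From the Monod/SRT balance for a CMAS, S = K_s·(1+k_d θ_c)/[θ_c·(Y k − k_d) − 1] = 47.1 × (1 + 0.110 × 9.07) / [9.07 × (0.391 × 4.22 − 0.110) − 1] = 94.09 / 12.97 = 7.256 mg/L.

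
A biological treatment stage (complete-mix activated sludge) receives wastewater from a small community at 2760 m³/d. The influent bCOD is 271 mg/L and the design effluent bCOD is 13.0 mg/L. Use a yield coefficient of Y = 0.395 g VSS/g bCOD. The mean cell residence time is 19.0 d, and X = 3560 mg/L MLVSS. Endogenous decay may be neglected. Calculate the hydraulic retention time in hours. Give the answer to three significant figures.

Biomass mass balance (decay neglected): V·X = Y·Q·(S₀ − S)·θ_c, so V = 0.395 × 2760 × (271 − 13.0) × 19.0 / 3560 = 1501 m³.
Hydraulic retention time τ = V/Q = 1501 / 2760 = 0.5439 d = 13.05 h.

τ ≈ 13.1 h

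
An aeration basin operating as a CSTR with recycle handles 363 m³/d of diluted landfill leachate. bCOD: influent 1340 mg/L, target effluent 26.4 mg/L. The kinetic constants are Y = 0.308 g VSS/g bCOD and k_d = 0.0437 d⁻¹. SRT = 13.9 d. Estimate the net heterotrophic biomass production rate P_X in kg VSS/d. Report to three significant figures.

Y_obs = Y / (1 + k_d θ_c) = 0.308 / (1 + 0.0437 × 13.9) = 0.308 / 1.607 = 0.1916.
ΔS = 1340 − 26.4 = 1314 mg/L, so the substrate removal rate is 363 × 1314/1000 = 476.8 kg bCOD/d.
So the net sludge growth is P_X = 0.1916 × 476.8 = 91.37 kg VSS/d.

P_X ≈ 91.4 kg VSS/d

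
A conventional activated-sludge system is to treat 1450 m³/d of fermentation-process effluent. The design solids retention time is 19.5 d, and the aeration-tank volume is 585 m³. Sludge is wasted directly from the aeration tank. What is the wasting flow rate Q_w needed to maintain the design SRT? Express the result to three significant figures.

Wasting from the aeration tank: Q_w = V / θ_c = 585.0 / 19.5 = 30.00 m³/d.

Q_w ≈ 30.0 m³/d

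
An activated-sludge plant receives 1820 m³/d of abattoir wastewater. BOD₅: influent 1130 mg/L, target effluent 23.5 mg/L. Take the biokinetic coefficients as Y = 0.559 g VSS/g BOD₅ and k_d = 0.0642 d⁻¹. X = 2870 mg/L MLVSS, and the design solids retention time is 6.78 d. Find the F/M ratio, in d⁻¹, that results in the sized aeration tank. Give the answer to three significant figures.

F/M ≈ 0.387 d⁻¹

Steady-state biomass mass balance: V·X·(1 + k_d·θ_c) = Y·Q·(S₀ − S)·θ_c, so V = 0.559 × 1820 × (1130 − 23.5) × 6.78 / [2870 × (1 + 0.0642 × 6.78)] = 7.63×10^6 / 4119 = 1853 m³.
Food-to-microorganism ratio F/M = Q S₀ / (V X) = 1820 × 1130 / (1853 × 2870) = 0.3867 d⁻¹.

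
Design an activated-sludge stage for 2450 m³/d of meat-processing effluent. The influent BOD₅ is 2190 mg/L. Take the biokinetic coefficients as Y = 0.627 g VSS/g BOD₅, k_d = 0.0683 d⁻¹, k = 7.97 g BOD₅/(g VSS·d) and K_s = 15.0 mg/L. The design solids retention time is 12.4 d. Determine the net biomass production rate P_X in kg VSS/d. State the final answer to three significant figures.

From the Monod/SRT balance for a CMAS, S = K_s·(1+k_d θ_c)/[θ_c·(Y k − k_d) − 1] = 15.0 × (1 + 0.0683 × 12.4) / [12.4 × (0.627 × 7.97 − 0.0683) − 1] = 27.70 / 60.12 = 0.4608 mg/L.
Y_obs = Y / (1 + k_d θ_c) = 0.627 / (1 + 0.0683 × 12.4) = 0.627 / 1.847 = 0.3395.
Substrate removed = Q·(S₀ − S) = 2450 m³/d × (2190 − 0.461) g/m³ = 5.36×10^6 g/d = 5364 kg/d.
So the net sludge growth is P_X = 0.3395 × 5364 = 1821 kg VSS/d.

P_X ≈ 1820 kg VSS/d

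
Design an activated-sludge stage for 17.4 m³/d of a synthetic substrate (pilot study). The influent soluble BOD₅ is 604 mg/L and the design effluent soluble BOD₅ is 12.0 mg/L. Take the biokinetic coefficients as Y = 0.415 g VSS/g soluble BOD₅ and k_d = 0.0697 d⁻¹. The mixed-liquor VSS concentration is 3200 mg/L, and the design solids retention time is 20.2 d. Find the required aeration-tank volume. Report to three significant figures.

Steady-state biomass mass balance: V·X·(1 + k_d·θ_c) = Y·Q·(S₀ − S)·θ_c, so V = 0.415 × 17.4 × (604 − 12.0) × 20.2 / [3200 × (1 + 0.0697 × 20.2)] = 8.64×10^4 / 7705 = 11.21 m³.

V ≈ 11.2 m³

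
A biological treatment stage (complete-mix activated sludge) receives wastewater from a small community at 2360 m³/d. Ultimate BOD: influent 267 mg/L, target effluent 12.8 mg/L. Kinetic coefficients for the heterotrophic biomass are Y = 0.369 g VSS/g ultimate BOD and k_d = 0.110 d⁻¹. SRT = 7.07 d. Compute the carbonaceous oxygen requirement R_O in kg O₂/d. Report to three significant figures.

R_O ≈ 423 kg O₂/d

Y_obs = Y / (1 + k_d θ_c) = 0.369 / (1 + 0.110 × 7.07) = 0.369 / 1.778 = 0.2076.
Q·(S₀ − S) = 2360 × (267 − 12.8) × 10⁻³ = 599.9 kg/d removed.
Net sludge production P_X = 0.2076 × 599.9 = 124.5 kg VSS/d.
Carbonaceous O₂ demand = substrate oxidised − cell-mass equivalent = 599.9 − 1.42 × 124.5 = 423.1 kg O₂/d.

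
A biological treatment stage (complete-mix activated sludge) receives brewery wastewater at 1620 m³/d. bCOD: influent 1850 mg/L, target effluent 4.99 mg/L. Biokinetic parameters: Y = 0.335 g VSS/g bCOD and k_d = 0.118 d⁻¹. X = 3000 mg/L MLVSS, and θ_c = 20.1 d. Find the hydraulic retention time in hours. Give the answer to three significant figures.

Steady-state biomass mass balance: V·X·(1 + k_d·θ_c) = Y·Q·(S₀ − S)·θ_c, so V = 0.335 × 1620 × (1850 − 4.99) × 20.1 / [3000 × (1 + 0.118 × 20.1)] = 2.01×10^7 / 10115 = 1990 m³.
Hydraulic retention time τ = V/Q = 1990 / 1620 = 1.228 d = 29.48 h.

τ ≈ 29.5 h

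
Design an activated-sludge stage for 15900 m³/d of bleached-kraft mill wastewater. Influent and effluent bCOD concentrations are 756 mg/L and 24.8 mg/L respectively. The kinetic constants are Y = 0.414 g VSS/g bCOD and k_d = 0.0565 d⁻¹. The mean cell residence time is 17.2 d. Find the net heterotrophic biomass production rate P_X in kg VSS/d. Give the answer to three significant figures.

The observed yield is Y_obs = Y/(1 + k_d·θ_c) = 0.414 / (1 + 0.0565 × 17.2) = 0.414 / 1.972 = 0.2100 g VSS per g bCOD removed.
Q·(S₀ − S) = 15900 × (756 − 24.8) × 10⁻³ = 11626 kg/d removed.
Net biomass production P_X = Y_obs × Q·(S₀ − S) = 0.2100 × 11626 = 2441 kg VSS/d.

P_X ≈ 2440 kg VSS/d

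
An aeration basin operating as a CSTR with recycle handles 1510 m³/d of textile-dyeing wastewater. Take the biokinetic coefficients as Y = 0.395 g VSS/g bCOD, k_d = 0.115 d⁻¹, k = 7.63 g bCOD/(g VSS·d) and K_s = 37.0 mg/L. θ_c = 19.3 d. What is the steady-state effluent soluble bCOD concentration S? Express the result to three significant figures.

S ≈ 2.17 mg/L

Effluent substrate depends only on kinetics and SRT: S = K_s(1 + k_d θ_c) / [θ_c(Yk − k_d) − 1] = 37.0 × (1 + 0.115 × 19.3) / [19.3 × (0.395 × 7.63 − 0.115) − 1] = 119.1 / 54.95 = 2.168 mg/L.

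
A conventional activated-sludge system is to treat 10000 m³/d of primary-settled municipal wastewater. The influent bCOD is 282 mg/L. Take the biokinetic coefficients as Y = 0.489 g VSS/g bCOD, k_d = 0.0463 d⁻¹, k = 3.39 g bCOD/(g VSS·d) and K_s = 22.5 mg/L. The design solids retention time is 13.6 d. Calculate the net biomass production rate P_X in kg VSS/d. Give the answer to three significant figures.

P_X ≈ 841 kg VSS/d

From the Monod/SRT balance for a CMAS, S = K_s·(1+k_d θ_c)/[θ_c·(Y k − k_d) − 1] = 22.5 × (1 + 0.0463 × 13.6) / [13.6 × (0.489 × 3.39 − 0.0463) − 1] = 36.67 / 20.92 = 1.753 mg/L.
Observed yield with endogenous decay: Y_obs = Y / (1 + k_d·θ_c) = 0.489 / (1 + 0.0463 × 13.6) = 0.489 / 1.630 = 0.3001 g VSS/g bCOD.
ΔS = 282 − 1.75 = 280.2 mg/L, so the substrate removal rate is 10000 × 280.2/1000 = 2802 kg bCOD/d.
Biomass produced: P_X = Y_obs·Q·ΔS = 0.3001 × 2802 ≈ 840.9 kg VSS/d.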